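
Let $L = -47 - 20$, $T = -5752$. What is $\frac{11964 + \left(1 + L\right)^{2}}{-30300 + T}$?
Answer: $- \frac{4080}{9013} \approx -0.45268$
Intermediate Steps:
$L = -67$ ($L = -47 - 20 = -67$)
$\frac{11964 + \left(1 + L\right)^{2}}{-30300 + T} = \frac{11964 + \left(1 - 67\right)^{2}}{-30300 - 5752} = \frac{11964 + \left(-66\right)^{2}}{-36052} = \left(11964 + 4356\right) \left(- \frac{1}{36052}\right) = 16320 \left(- \frac{1}{36052}\right) = - \frac{4080}{9013}$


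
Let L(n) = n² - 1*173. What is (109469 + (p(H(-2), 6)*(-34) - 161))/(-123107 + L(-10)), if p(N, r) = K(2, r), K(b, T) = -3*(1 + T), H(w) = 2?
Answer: -18337/20530 ≈ -0.89318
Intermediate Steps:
K(b, T) = -3 - 3*T
p(N, r) = -3 - 3*r
L(n) = -173 + n² (L(n) = n² - 173 = -173 + n²)
(109469 + (p(H(-2), 6)*(-34) - 161))/(-123107 + L(-10)) = (109469 + ((-3 - 3*6)*(-34) - 161))/(-123107 + (-173 + (-10)²)) = (109469 + ((-3 - 18)*(-34) - 161))/(-123107 + (-173 + 100)) = (109469 + (-21*(-34) - 161))/(-123107 - 73) = (109469 + (714 - 161))/(-123180) = (109469 + 553)*(-1/123180) = 110022*(-1/123180) = -18337/20530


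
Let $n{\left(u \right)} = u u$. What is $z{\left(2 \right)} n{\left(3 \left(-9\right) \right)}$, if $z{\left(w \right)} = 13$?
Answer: $9477$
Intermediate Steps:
$n{\left(u \right)} = u^{2}$
$z{\left(2 \right)} n{\left(3 \left(-9\right) \right)} = 13 \left(3 \left(-9\right)\right)^{2} = 13 \left(-27\right)^{2} = 13 \cdot 729 = 9477$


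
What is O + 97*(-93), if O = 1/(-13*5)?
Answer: -586366/65 ≈ -9021.0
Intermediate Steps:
O = -1/65 (O = 1/(-65) = -1/65 ≈ -0.015385)
O + 97*(-93) = -1/65 + 97*(-93) = -1/65 - 9021 = -586366/65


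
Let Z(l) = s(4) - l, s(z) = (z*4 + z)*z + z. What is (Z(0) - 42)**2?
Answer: 1764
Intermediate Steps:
s(z) = z + 5*z**2 (s(z) = (4*z + z)*z + z = (5*z)*z + z = 5*z**2 + z = z + 5*z**2)
Z(l) = 84 - l (Z(l) = 4*(1 + 5*4) - l = 4*(1 + 20) - l = 4*21 - l = 84 - l)
(Z(0) - 42)**2 = ((84 - 1*0) - 42)**2 = ((84 + 0) - 42)**2 = (84 - 42)**2 = 42**2 = 1764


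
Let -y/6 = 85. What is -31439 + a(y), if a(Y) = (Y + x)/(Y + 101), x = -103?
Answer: -12857938/409 ≈ -31438.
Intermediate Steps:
y = -510 (y = -6*85 = -510)
a(Y) = (-103 + Y)/(101 + Y) (a(Y) = (Y - 103)/(Y + 101) = (-103 + Y)/(101 + Y))
-31439 + a(y) = -31439 + (-103 - 510)/(101 - 510) = -31439 - 613/(-409) = -31439 - 1/409*(-613) = -31439 + 613/409 = -12857938/409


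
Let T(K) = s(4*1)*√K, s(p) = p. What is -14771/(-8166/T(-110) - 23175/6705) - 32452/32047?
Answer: 3967843572506372/11864668056015383 + 2677884309186*I*√110/370227105689 ≈ 0.33442 + 75.861*I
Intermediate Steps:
T(K) = 4*√K (T(K) = (4*1)*√K = 4*√K)
-14771/(-8166/T(-110) - 23175/6705) - 32452/32047 = -14771/(-8166*(-I*√110/440) - 23175/6705) - 32452/32047 = -14771/(-8166*(-I*√110/440) - 23175*1/6705) - 32452*1/32047 = -14771/(-8166*(-I*√110/440) - 515/149) - 32452/32047 = -14771/(-(-4083)*I*√110/220 - 515/149) - 32452/32047 = -14771/(4083*I*√110/220 - 515/149) - 32452/32047 = -14771/(-515/149 + 4083*I*√110/220) - 32452/32047 = -32452/32047 - 14771/(-515/149 + 4083*I*√110/220)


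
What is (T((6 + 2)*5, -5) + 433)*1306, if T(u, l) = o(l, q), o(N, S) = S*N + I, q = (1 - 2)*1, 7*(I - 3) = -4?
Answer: 4026398/7 ≈ 5.7520e+5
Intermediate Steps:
I = 17/7 (I = 3 + (⅐)*(-4) = 3 - 4/7 = 17/7 ≈ 2.4286)
q = -1 (q = -1*1 = -1)
o(N, S) = 17/7 + N*S (o(N, S) = S*N + 17/7 = N*S + 17/7 = 17/7 + N*S)
T(u, l) = 17/7 - l (T(u, l) = 17/7 + l*(-1) = 17/7 - l)
(T((6 + 2)*5, -5) + 433)*1306 = ((17/7 - 1*(-5)) + 433)*1306 = ((17/7 + 5) + 433)*1306 = (52/7 + 433)*1306 = (3083/7)*1306 = 4026398/7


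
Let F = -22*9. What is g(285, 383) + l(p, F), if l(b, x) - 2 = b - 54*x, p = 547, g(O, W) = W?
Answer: 11624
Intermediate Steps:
F = -198
l(b, x) = 2 + b - 54*x (l(b, x) = 2 + (b - 54*x) = 2 + b - 54*x)
g(285, 383) + l(p, F) = 383 + (2 + 547 - 54*(-198)) = 383 + (2 + 547 + 10692) = 383 + 11241 = 11624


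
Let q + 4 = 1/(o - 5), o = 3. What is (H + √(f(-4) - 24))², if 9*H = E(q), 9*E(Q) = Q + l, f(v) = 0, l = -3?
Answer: (-5 + 108*I*√6)²/2916 ≈ -23.991 - 0.90722*I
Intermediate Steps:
q = -9/2 (q = -4 + 1/(3 - 5) = -4 + 1/(-2) = -4 - ½ = -9/2 ≈ -4.5000)
E(Q) = -⅓ + Q/9 (E(Q) = (Q - 3)/9 = (-3 + Q)/9 = -⅓ + Q/9)
H = -5/54 (H = (-⅓ + (⅑)*(-9/2))/9 = (-⅓ - ½)/9 = (⅑)*(-⅚) = -5/54 ≈ -0.092593)
(H + √(f(-4) - 24))² = (-5/54 + √(0 - 24))² = (-5/54 + √(-24))² = (-5/54 + 2*I*√6)²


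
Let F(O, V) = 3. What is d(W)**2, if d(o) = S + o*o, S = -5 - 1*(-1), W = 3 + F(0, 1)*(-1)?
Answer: 16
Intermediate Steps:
W = 0 (W = 3 + 3*(-1) = 3 - 3 = 0)
S = -4 (S = -5 + 1 = -4)
d(o) = -4 + o**2 (d(o) = -4 + o*o = -4 + o**2)
d(W)**2 = (-4 + 0**2)**2 = (-4 + 0)**2 = (-4)**2 = 16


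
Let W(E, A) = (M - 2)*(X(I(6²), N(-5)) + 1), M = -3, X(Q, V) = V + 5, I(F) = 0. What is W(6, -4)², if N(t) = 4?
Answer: 2500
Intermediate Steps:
X(Q, V) = 5 + V
W(E, A) = -50 (W(E, A) = (-3 - 2)*((5 + 4) + 1) = -5*(9 + 1) = -5*10 = -50)
W(6, -4)² = (-50)² = 2500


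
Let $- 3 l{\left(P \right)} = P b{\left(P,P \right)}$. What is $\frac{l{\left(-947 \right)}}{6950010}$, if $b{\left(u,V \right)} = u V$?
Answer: $\frac{849278123}{20850030} \approx 40.733$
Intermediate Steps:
$b{\left(u,V \right)} = V u$
$l{\left(P \right)} = - \frac{P^{3}}{3}$ ($l{\left(P \right)} = - \frac{P P P}{3} = - \frac{P P^{2}}{3} = - \frac{P^{3}}{3}$)
$\frac{l{\left(-947 \right)}}{6950010} = \frac{\left(- \frac{1}{3}\right) \left(-947\right)^{3}}{6950010} = \left(- \frac{1}{3}\right) \left(-849278123\right) \frac{1}{6950010} = \frac{849278123}{3} \cdot \frac{1}{6950010} = \frac{849278123}{20850030}$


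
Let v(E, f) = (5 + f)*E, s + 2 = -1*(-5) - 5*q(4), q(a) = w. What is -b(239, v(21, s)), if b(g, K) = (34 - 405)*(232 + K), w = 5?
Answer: -46375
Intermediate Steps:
q(a) = 5
s = -22 (s = -2 + (-1*(-5) - 5*5) = -2 + (5 - 25) = -2 - 20 = -22)
v(E, f) = E*(5 + f)
b(g, K) = -86072 - 371*K (b(g, K) = -371*(232 + K) = -86072 - 371*K)
-b(239, v(21, s)) = -(-86072 - 7791*(5 - 22)) = -(-86072 - 7791*(-17)) = -(-86072 - 371*(-357)) = -(-86072 + 132447) = -1*46375 = -46375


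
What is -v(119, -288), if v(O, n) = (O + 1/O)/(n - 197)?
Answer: 146/595 ≈ 0.24538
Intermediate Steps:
v(O, n) = (O + 1/O)/(-197 + n)
-v(119, -288) = -(1 + 119²)/(119*(-197 - 288)) = -(1 + 14161)/(119*(-485)) = -(-1)*14162/(119*485) = -1*(-146/595) = 146/595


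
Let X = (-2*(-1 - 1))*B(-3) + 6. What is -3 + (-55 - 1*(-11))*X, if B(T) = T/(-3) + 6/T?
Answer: -91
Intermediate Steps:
B(T) = 6/T - T/3 (B(T) = T*(-1/3) + 6/T = -T/3 + 6/T = 6/T - T/3)
X = 2 (X = (-2*(-1 - 1))*(6/(-3) - 1/3*(-3)) + 6 = (-2*(-2))*(6*(-1/3) + 1) + 6 = 4*(-2 + 1) + 6 = 4*(-1) + 6 = -4 + 6 = 2)
-3 + (-55 - 1*(-11))*X = -3 + (-55 - 1*(-11))*2 = -3 + (-55 + 11)*2 = -3 - 44*2 = -3 - 88 = -91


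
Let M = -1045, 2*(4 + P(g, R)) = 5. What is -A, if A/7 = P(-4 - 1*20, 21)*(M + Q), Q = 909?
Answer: -1428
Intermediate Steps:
P(g, R) = -3/2 (P(g, R) = -4 + (½)*5 = -4 + 5/2 = -3/2)
A = 1428 (A = 7*(-3*(-1045 + 909)/2) = 7*(-3/2*(-136)) = 7*204 = 1428)
-A = -1*1428 = -1428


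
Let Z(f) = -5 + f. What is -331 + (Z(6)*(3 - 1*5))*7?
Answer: -345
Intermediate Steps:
-331 + (Z(6)*(3 - 1*5))*7 = -331 + ((-5 + 6)*(3 - 1*5))*7 = -331 + (1*(3 - 5))*7 = -331 + (1*(-2))*7 = -331 - 2*7 = -331 - 14 = -345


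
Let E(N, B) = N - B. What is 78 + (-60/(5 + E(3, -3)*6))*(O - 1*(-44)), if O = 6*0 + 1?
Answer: 498/41 ≈ 12.146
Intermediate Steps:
O = 1 (O = 0 + 1 = 1)
78 + (-60/(5 + E(3, -3)*6))*(O - 1*(-44)) = 78 + (-60/(5 + (3 - 1*(-3))*6))*(1 - 1*(-44)) = 78 + (-60/(5 + (3 + 3)*6))*(1 + 44) = 78 - 60/(5 + 6*6)*45 = 78 - 60/(5 + 36)*45 = 78 - 60/41*45 = 78 - 2700/41 = 498/41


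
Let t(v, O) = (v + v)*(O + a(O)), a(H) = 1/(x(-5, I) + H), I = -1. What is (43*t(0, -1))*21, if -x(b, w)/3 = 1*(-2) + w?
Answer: 0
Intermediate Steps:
x(b, w) = 6 - 3*w (x(b, w) = -3*(1*(-2) + w) = -3*(-2 + w) = 6 - 3*w)
a(H) = 1/(9 + H) (a(H) = 1/((6 - 3*(-1)) + H) = 1/((6 + 3) + H) = 1/(9 + H))
t(v, O) = 2*v*(O + 1/(9 + O)) (t(v, O) = (v + v)*(O + 1/(9 + O)) = (2*v)*(O + 1/(9 + O)) = 2*v*(O + 1/(9 + O)))
(43*t(0, -1))*21 = (43*(2*0*(1 - (9 - 1))/(9 - 1)))*21 = (43*(2*0*(1 - 1*8)/8))*21 = (43*(2*0*(⅛)*(1 - 8)))*21 = (43*(2*0*(⅛)*(-7)))*21 = (43*0)*21 = 0*21 = 0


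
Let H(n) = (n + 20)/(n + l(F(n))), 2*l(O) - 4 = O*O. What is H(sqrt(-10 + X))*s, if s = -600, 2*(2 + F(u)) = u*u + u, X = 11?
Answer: -3600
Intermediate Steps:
F(u) = -2 + u/2 + u**2/2 (F(u) = -2 + (u*u + u)/2 = -2 + (u**2 + u)/2 = -2 + (u + u**2)/2 = -2 + (u/2 + u**2/2) = -2 + u/2 + u**2/2)
l(O) = 2 + O**2/2 (l(O) = 2 + (O*O)/2 = 2 + O**2/2)
H(n) = (20 + n)/(2 + n + (-2 + n/2 + n**2/2)**2/2) (H(n) = (n + 20)/(n + (2 + (-2 + n/2 + n**2/2)**2/2)) = (20 + n)/(2 + n + (-2 + n/2 + n**2/2)**2/2))
H(sqrt(-10 + X))*s = (8*(20 + sqrt(-10 + 11))/(16 + (-4 + sqrt(-10 + 11) + (sqrt(-10 + 11))**2)**2 + 8*sqrt(-10 + 11)))*(-600) = (8*(20 + sqrt(1))/(16 + (-4 + sqrt(1) + (sqrt(1))**2)**2 + 8*sqrt(1)))*(-600) = (8*(20 + 1)/(16 + (-4 + 1 + 1**2)**2 + 8*1))*(-600) = (8*21/(16 + (-4 + 1 + 1)**2 + 8))*(-600) = (8*21/(16 + (-2)**2 + 8))*(-600) = (8*21/(16 + 4 + 8))*(-600) = (8*21/28)*(-600) = (8*(1/28)*21)*(-600) = 6*(-600) = -3600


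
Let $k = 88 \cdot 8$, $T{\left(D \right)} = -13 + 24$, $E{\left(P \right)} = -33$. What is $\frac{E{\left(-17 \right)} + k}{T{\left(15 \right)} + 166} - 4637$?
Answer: $- \frac{820078}{177} \approx -4633.2$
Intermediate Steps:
$T{\left(D \right)} = 11$
$k = 704$
$\frac{E{\left(-17 \right)} + k}{T{\left(15 \right)} + 166} - 4637 = \frac{-33 + 704}{11 + 166} - 4637 = \frac{671}{177} - 4637 = - \frac{820078}{177}$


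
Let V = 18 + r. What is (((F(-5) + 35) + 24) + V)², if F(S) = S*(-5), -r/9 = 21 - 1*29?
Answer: 30276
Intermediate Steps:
r = 72 (r = -9*(21 - 1*29) = -9*(21 - 29) = -9*(-8) = 72)
F(S) = -5*S
V = 90 (V = 18 + 72 = 90)
(((F(-5) + 35) + 24) + V)² = (((-5*(-5) + 35) + 24) + 90)² = (((25 + 35) + 24) + 90)² = ((60 + 24) + 90)² = (84 + 90)² = 174² = 30276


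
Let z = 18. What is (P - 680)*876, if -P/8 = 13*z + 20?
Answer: -2375712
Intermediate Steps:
P = -2032 (P = -8*(13*18 + 20) = -8*(234 + 20) = -8*254 = -2032)
(P - 680)*876 = (-2032 - 680)*876 = -2712*876 = -2375712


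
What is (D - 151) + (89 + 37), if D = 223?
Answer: 198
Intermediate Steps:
(D - 151) + (89 + 37) = (223 - 151) + (89 + 37) = 72 + 126 = 198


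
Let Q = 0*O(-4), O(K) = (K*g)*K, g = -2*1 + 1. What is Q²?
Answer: 0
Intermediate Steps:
g = -1 (g = -2 + 1 = -1)
O(K) = -K² (O(K) = (K*(-1))*K = (-K)*K = -K²)
Q = 0 (Q = 0*(-1*(-4)²) = 0*(-1*16) = 0*(-16) = 0)
Q² = 0² = 0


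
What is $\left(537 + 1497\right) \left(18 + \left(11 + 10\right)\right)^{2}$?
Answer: $3093714$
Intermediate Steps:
$\left(537 + 1497\right) \left(18 + \left(11 + 10\right)\right)^{2} = 2034 \left(18 + 21\right)^{2} = 2034 \cdot 39^{2} = 2034 \cdot 1521 = 3093714$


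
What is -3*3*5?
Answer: -45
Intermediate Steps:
-3*3*5 = -9*5 = -45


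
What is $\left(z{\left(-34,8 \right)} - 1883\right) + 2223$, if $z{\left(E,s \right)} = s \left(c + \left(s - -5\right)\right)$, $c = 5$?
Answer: $484$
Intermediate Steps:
$z{\left(E,s \right)} = s \left(10 + s\right)$ ($z{\left(E,s \right)} = s \left(5 + \left(s - -5\right)\right) = s \left(5 + \left(s + 5\right)\right) = s \left(5 + \left(5 + s\right)\right) = s \left(10 + s\right)$)
$\left(z{\left(-34,8 \right)} - 1883\right) + 2223 = \left(8 \left(10 + 8\right) - 1883\right) + 2223 = \left(8 \cdot 18 - 1883\right) + 2223 = \left(144 - 1883\right) + 2223 = -1739 + 2223 = 484$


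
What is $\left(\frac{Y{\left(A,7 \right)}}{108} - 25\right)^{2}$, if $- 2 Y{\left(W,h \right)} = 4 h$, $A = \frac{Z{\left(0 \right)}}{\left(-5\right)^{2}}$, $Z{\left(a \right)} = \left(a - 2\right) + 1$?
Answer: $\frac{1841449}{2916} \approx 631.5$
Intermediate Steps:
$Z{\left(a \right)} = -1 + a$ ($Z{\left(a \right)} = \left(-2 + a\right) + 1 = -1 + a$)
$A = - \frac{1}{25}$ ($A = \frac{-1 + 0}{\left(-5\right)^{2}} = - \frac{1}{25} \approx -0.04$)
$Y{\left(W,h \right)} = - 2 h$ ($Y{\left(W,h \right)} = - \frac{4 h}{2} = - 2 h$)
$\left(\frac{Y{\left(A,7 \right)}}{108} - 25\right)^{2} = \left(\frac{\left(-2\right) 7}{108} - 25\right)^{2} = \left(\left(-14\right) \frac{1}{108} - 25\right)^{2} = \left(- \frac{7}{54} - 25\right)^{2} = \left(- \frac{1357}{54}\right)^{2} = \frac{1841449}{2916}$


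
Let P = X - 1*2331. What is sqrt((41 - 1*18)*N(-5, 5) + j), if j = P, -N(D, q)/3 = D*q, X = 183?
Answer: 3*I*sqrt(47) ≈ 20.567*I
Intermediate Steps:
N(D, q) = -3*D*q
P = -2148 (P = 183 - 1*2331 = 183 - 2331 = -2148)
j = -2148
sqrt((41 - 1*18)*N(-5, 5) + j) = sqrt((41 - 1*18)*(-3*(-5)*5) - 2148) = sqrt((41 - 18)*75 - 2148) = sqrt(23*75 - 2148) = sqrt(1725 - 2148) = sqrt(-423) = 3*I*sqrt(47)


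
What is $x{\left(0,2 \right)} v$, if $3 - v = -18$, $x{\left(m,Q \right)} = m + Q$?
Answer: $42$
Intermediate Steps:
$x{\left(m,Q \right)} = Q + m$
$v = 21$ ($v = 3 - -18 = 3 + 18 = 21$)
$x{\left(0,2 \right)} v = \left(2 + 0\right) 21 = 2 \cdot 21 = 42$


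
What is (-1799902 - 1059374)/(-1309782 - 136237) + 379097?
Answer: 548184324119/1446019 ≈ 3.7910e+5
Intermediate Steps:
(-1799902 - 1059374)/(-1309782 - 136237) + 379097 = -2859276/(-1446019) + 379097 = -2859276*(-1/1446019) + 379097 = 2859276/1446019 + 379097 = 548184324119/1446019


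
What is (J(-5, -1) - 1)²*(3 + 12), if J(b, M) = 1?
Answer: 0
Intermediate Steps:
(J(-5, -1) - 1)²*(3 + 12) = (1 - 1)²*(3 + 12) = 0²*15 = 0*15 = 0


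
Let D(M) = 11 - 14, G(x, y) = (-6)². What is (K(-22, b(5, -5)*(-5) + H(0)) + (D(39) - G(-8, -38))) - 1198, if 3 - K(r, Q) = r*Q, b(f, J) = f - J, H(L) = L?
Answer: -2334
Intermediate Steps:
G(x, y) = 36
D(M) = -3
K(r, Q) = 3 - Q*r (K(r, Q) = 3 - r*Q = 3 - Q*r)
(K(-22, b(5, -5)*(-5) + H(0)) + (D(39) - G(-8, -38))) - 1198 = ((3 - 1*((5 - 1*(-5))*(-5) + 0)*(-22)) + (-3 - 1*36)) - 1198 = ((3 - 1*((5 + 5)*(-5) + 0)*(-22)) + (-3 - 36)) - 1198 = ((3 - 1*(10*(-5) + 0)*(-22)) - 39) - 1198 = ((3 - 1*(-50 + 0)*(-22)) - 39) - 1198 = ((3 - 1*(-50)*(-22)) - 39) - 1198 = ((3 - 1100) - 39) - 1198 = (-1097 - 39) - 1198 = -1136 - 1198 = -2334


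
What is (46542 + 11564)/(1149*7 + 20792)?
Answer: 58106/28835 ≈ 2.0151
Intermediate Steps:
(46542 + 11564)/(1149*7 + 20792) = 58106/(8043 + 20792) = 58106/28835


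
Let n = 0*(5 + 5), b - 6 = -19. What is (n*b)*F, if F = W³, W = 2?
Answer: 0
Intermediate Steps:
b = -13 (b = 6 - 19 = -13)
F = 8 (F = 2³ = 8)
n = 0 (n = 0*10 = 0)
(n*b)*F = (0*(-13))*8 = 0*8 = 0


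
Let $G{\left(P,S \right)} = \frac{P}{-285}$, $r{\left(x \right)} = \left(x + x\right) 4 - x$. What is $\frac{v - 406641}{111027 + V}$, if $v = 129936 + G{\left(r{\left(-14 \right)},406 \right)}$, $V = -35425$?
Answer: $- \frac{78860827}{21546570} \approx -3.66$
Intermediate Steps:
$r{\left(x \right)} = 7 x$ ($r{\left(x \right)} = 2 x 4 - x = 8 x - x = 7 x$)
$G{\left(P,S \right)} = - \frac{P}{285}$ ($G{\left(P,S \right)} = P \left(- \frac{1}{285}\right) = - \frac{P}{285}$)
$v = \frac{37031858}{285}$ ($v = 129936 - \frac{7 \left(-14\right)}{285} = 129936 - - \frac{98}{285} = 129936 + \frac{98}{285} = \frac{37031858}{285} \approx 1.2994 \cdot 10^{5}$)
$\frac{v - 406641}{111027 + V} = \frac{\frac{37031858}{285} - 406641}{111027 - 35425} = - \frac{78860827}{285 \cdot 75602} = \left(- \frac{78860827}{285}\right) \frac{1}{75602} = - \frac{78860827}{21546570}$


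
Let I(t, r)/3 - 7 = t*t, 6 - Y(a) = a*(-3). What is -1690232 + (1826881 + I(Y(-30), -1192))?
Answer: 157838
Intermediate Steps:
Y(a) = 6 + 3*a (Y(a) = 6 - a*(-3) = 6 - (-3)*a = 6 + 3*a)
I(t, r) = 21 + 3*t² (I(t, r) = 21 + 3*(t*t) = 21 + 3*t²)
-1690232 + (1826881 + I(Y(-30), -1192)) = -1690232 + (1826881 + (21 + 3*(6 + 3*(-30))²)) = -1690232 + (1826881 + (21 + 3*(6 - 90)²)) = -1690232 + (1826881 + (21 + 3*(-84)²)) = -1690232 + (1826881 + (21 + 3*7056)) = -1690232 + (1826881 + (21 + 21168)) = -1690232 + (1826881 + 21189) = -1690232 + 1848070 = 157838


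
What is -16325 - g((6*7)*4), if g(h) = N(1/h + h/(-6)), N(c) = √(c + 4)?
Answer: -16325 - I*√169302/84 ≈ -16325.0 - 4.8984*I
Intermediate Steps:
N(c) = √(4 + c)
g(h) = √(4 + 1/h - h/6) (g(h) = √(4 + (1/h + h/(-6))) = √(4 + (1/h + h*(-⅙))) = √(4 + (1/h - h/6)) = √(4 + 1/h - h/6))
-16325 - g((6*7)*4) = -16325 - √(144 - 6*6*7*4 + 36/(((6*7)*4)))/6 = -16325 - √(144 - 252*4 + 36/((42*4)))/6 = -16325 - √(144 - 6*168 + 36/168)/6 = -16325 - √(144 - 1008 + 36*(1/168))/6 = -16325 - √(144 - 1008 + 3/14)/6 = -16325 - √(-12093/14)/6 = -16325 - I*√169302/14/6 = -16325 - I*√169302/84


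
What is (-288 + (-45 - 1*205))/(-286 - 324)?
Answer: 269/305 ≈ 0.88197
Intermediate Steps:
(-288 + (-45 - 1*205))/(-286 - 324) = (-288 + (-45 - 205))/(-610) = (-288 - 250)*(-1/610) = -538*(-1/610) = 269/305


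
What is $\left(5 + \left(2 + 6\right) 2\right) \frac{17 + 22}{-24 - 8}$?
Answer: $- \frac{819}{32} \approx -25.594$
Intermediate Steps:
$\left(5 + \left(2 + 6\right) 2\right) \frac{17 + 22}{-24 - 8} = \left(5 + 8 \cdot 2\right) \frac{39}{-32} = \left(5 + 16\right) 39 \left(- \frac{1}{32}\right) = 21 \left(- \frac{39}{32}\right) = - \frac{819}{32}$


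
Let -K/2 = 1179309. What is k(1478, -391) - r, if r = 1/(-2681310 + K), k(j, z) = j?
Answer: 7449013585/5039928 ≈ 1478.0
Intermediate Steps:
K = -2358618 (K = -2*1179309 = -2358618)
r = -1/5039928 (r = 1/(-2681310 - 2358618) = 1/(-5039928) = -1/5039928 ≈ -1.9842e-7)
k(1478, -391) - r = 1478 - 1*(-1/5039928) = 1478 + 1/5039928 = 7449013585/5039928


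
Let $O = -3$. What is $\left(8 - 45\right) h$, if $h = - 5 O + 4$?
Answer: $-703$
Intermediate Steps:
$h = 19$ ($h = \left(-5\right) \left(-3\right) + 4 = 15 + 4 = 19$)
$\left(8 - 45\right) h = \left(8 - 45\right) 19 = \left(-37\right) 19 = -703$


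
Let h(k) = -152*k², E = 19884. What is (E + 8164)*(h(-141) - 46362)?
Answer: -86058949152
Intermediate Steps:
(E + 8164)*(h(-141) - 46362) = (19884 + 8164)*(-152*(-141)² - 46362) = 28048*(-152*19881 - 46362) = 28048*(-3021912 - 46362) = 28048*(-3068274) = -86058949152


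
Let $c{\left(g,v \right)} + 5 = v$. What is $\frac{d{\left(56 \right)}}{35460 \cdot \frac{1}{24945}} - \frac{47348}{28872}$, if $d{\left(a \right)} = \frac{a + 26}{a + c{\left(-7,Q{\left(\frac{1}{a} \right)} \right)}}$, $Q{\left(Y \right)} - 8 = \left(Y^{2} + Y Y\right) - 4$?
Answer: $- \frac{24163524539}{40876681662} \approx -0.59113$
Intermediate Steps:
$Q{\left(Y \right)} = 4 + 2 Y^{2}$ ($Q{\left(Y \right)} = 8 - \left(4 - Y^{2} - Y Y\right) = 8 + \left(\left(Y^{2} + Y^{2}\right) - 4\right) = 8 + \left(2 Y^{2} - 4\right) = 8 + \left(-4 + 2 Y^{2}\right) = 4 + 2 Y^{2}$)
$c{\left(g,v \right)} = -5 + v$
$d{\left(a \right)} = \frac{26 + a}{-1 + a + \frac{2}{a^{2}}}$ ($d{\left(a \right)} = \frac{a + 26}{a + \left(-5 + \left(4 + 2 \left(\frac{1}{a}\right)^{2}\right)\right)} = \frac{26 + a}{a + \left(-5 + \left(4 + \frac{2}{a^{2}}\right)\right)} = \frac{26 + a}{a - \left(1 - \frac{2}{a^{2}}\right)} = \frac{26 + a}{-1 + a + \frac{2}{a^{2}}}$)
$\frac{d{\left(56 \right)}}{35460 \cdot \frac{1}{24945}} - \frac{47348}{28872} = \frac{56^{2} \frac{1}{2 + 56^{3} - 56^{2}} \left(26 + 56\right)}{35460 \cdot \frac{1}{24945}} - \frac{47348}{28872} = \frac{3136 \frac{1}{2 + 175616 - 3136} \cdot 82}{35460 \cdot \frac{1}{24945}} - \frac{11837}{7218} = \frac{3136 \frac{1}{2 + 175616 - 3136} \cdot 82}{\frac{2364}{1663}} - \frac{11837}{7218} = 3136 \cdot \frac{1}{172482} \cdot 82 \cdot \frac{1663}{2364} - \frac{11837}{7218} = \frac{128576}{86241} \cdot \frac{1663}{2364} - \frac{11837}{7218} = \frac{53455472}{50968431} - \frac{11837}{7218} = - \frac{24163524539}{40876681662}$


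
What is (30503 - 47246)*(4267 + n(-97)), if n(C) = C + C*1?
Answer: -68194239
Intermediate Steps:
n(C) = 2*C (n(C) = C + C = 2*C)
(30503 - 47246)*(4267 + n(-97)) = (30503 - 47246)*(4267 + 2*(-97)) = -16743*(4267 - 194) = -16743*4073 = -68194239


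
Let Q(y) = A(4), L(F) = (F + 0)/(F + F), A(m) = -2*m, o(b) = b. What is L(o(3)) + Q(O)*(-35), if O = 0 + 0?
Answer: 561/2 ≈ 280.50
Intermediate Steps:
O = 0
L(F) = ½ (L(F) = F/((2*F)) = F*(1/(2*F)) = ½)
Q(y) = -8 (Q(y) = -2*4 = -8)
L(o(3)) + Q(O)*(-35) = ½ - 8*(-35) = ½ + 280 = 561/2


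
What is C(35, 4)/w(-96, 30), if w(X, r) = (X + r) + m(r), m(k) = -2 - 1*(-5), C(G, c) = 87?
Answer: -29/21 ≈ -1.3810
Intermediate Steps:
m(k) = 3 (m(k) = -2 + 5 = 3)
w(X, r) = 3 + X + r (w(X, r) = (X + r) + 3 = 3 + X + r)
C(35, 4)/w(-96, 30) = 87/(3 - 96 + 30) = 87/(-63) = 87*(-1/63) = -29/21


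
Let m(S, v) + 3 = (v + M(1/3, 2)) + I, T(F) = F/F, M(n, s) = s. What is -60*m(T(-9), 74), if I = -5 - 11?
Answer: -3420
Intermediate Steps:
T(F) = 1
I = -16
m(S, v) = -17 + v (m(S, v) = -3 + ((v + 2) - 16) = -3 + ((2 + v) - 16) = -3 + (-14 + v) = -17 + v)
-60*m(T(-9), 74) = -60*(-17 + 74) = -60*57 = -3420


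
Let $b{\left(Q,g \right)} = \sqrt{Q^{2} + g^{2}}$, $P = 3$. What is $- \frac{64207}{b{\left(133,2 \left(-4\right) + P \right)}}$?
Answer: $- \frac{64207 \sqrt{17714}}{17714} \approx -482.42$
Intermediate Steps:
$- \frac{64207}{b{\left(133,2 \left(-4\right) + P \right)}} = - \frac{64207}{\sqrt{133^{2} + \left(2 \left(-4\right) + 3\right)^{2}}} = - \frac{64207}{\sqrt{17689 + \left(-8 + 3\right)^{2}}} = - \frac{64207}{\sqrt{17689 + \left(-5\right)^{2}}} = - \frac{64207}{\sqrt{17689 + 25}} = - \frac{64207}{\sqrt{17714}} = - 64207 \frac{\sqrt{17714}}{17714} = - \frac{64207 \sqrt{17714}}{17714}$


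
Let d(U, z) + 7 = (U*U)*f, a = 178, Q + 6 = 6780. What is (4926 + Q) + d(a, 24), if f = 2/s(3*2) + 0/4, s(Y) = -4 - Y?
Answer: 26781/5 ≈ 5356.2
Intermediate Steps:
Q = 6774 (Q = -6 + 6780 = 6774)
f = -1/5 (f = 2/(-4 - 3*2) + 0/4 = 2/(-4 - 1*6) + 0*(1/4) = 2/(-4 - 6) + 0 = 2/(-10) + 0 = 2*(-1/10) + 0 = -1/5 + 0 = -1/5 ≈ -0.20000)
d(U, z) = -7 - U**2/5 (d(U, z) = -7 + (U*U)*(-1/5) = -7 + U**2*(-1/5) = -7 - U**2/5)
(4926 + Q) + d(a, 24) = (4926 + 6774) + (-7 - 1/5*178**2) = 11700 + (-7 - 1/5*31684) = 11700 + (-7 - 31684/5) = 11700 - 31719/5 = 26781/5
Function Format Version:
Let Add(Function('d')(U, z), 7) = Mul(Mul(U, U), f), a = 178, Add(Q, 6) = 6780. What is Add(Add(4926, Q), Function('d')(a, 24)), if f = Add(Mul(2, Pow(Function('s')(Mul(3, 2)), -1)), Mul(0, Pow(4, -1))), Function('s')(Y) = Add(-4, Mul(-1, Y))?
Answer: Rational(26781, 5) ≈ 5356.2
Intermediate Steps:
Q = 6774 (Q = Add(-6, 6780) = 6774)
f = Rational(-1, 5) (f = Add(Mul(2, Pow(Add(-4, Mul(-1, Mul(3, 2))), -1)), Mul(0, Pow(4, -1))) = Add(Mul(2, Pow(Add(-4, Mul(-1, 6)), -1)), Mul(0, Rational(1, 4))) = Add(Mul(2, Pow(Add(-4, -6), -1)), 0) = Add(Mul(2, Pow(-10, -1)), 0) = Add(Mul(2, Rational(-1, 10)), 0) = Add(Rational(-1, 5), 0) = Rational(-1, 5) ≈ -0.20000)
Function('d')(U, z) = Add(-7, Mul(Rational(-1, 5), Pow(U, 2))) (Function('d')(U, z) = Add(-7, Mul(Mul(U, U), Rational(-1, 5))) = Add(-7, Mul(Pow(U, 2), Rational(-1, 5))) = Add(-7, Mul(Rational(-1, 5), Pow(U, 2))))
Add(Add(4926, Q), Function('d')(a, 24)) = Add(Add(4926, 6774), Add(-7, Mul(Rational(-1, 5), Pow(178, 2)))) = Add(11700, Add(-7, Mul(Rational(-1, 5), 31684))) = Add(11700, Add(-7, Rational(-31684, 5))) = Add(11700, Rational(-31719, 5)) = Rational(26781, 5)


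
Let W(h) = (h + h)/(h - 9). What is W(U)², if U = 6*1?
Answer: 16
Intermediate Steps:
U = 6
W(h) = 2*h/(-9 + h) (W(h) = (2*h)/(-9 + h) = 2*h/(-9 + h))
W(U)² = (2*6/(-9 + 6))² = (2*6/(-3))² = (2*6*(-⅓))² = (-4)² = 16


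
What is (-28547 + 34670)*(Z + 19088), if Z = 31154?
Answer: 307631766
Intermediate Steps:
(-28547 + 34670)*(Z + 19088) = (-28547 + 34670)*(31154 + 19088) = 6123*50242 = 307631766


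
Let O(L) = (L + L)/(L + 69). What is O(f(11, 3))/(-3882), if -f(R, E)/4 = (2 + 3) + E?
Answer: 32/71817 ≈ 0.00044558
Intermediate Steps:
f(R, E) = -20 - 4*E (f(R, E) = -4*((2 + 3) + E) = -4*(5 + E) = -20 - 4*E)
O(L) = 2*L/(69 + L) (O(L) = (2*L)/(69 + L) = 2*L/(69 + L))
O(f(11, 3))/(-3882) = (2*(-20 - 4*3)/(69 + (-20 - 4*3)))/(-3882) = (2*(-20 - 12)/(69 + (-20 - 12)))*(-1/3882) = (2*(-32)/(69 - 32))*(-1/3882) = (2*(-32)/37)*(-1/3882) = (2*(-32)*(1/37))*(-1/3882) = -64/37*(-1/3882) = 32/71817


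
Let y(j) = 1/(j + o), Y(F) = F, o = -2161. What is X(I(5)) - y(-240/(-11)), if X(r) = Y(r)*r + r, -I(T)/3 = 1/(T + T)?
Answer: -493051/2353100 ≈ -0.20953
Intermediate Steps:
I(T) = -3/(2*T) (I(T) = -3/(T + T) = -3*1/(2*T) = -3/(2*T))
X(r) = r + r² (X(r) = r*r + r = r² + r = r + r²)
y(j) = 1/(-2161 + j) (y(j) = 1/(j - 2161) = 1/(-2161 + j))
X(I(5)) - y(-240/(-11)) = (-3/2/5)*(1 - 3/2/5) - 1/(-2161 - 240/(-11)) = (-3/2*⅕)*(1 - 3/2*⅕) - 1/(-2161 - 240*(-1)/11) = -3*(1 - 3/10)/10 - 1/(-2161 - 80*(-3/11)) = -3/10*7/10 - 1/(-2161 + 240/11) = -21/100 - 1/(-23531/11) = -21/100 - 1*(-11/23531) = -21/100 + 11/23531 = -493051/2353100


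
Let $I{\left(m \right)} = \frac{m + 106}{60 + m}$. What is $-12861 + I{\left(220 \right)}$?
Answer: $- \frac{1800377}{140} \approx -12860.0$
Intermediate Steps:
$I{\left(m \right)} = \frac{106 + m}{60 + m}$
$-12861 + I{\left(220 \right)} = -12861 + \frac{106 + 220}{60 + 220} = -12861 + \frac{1}{280} \cdot 326 = -12861 + \frac{163}{140} = - \frac{1800377}{140}$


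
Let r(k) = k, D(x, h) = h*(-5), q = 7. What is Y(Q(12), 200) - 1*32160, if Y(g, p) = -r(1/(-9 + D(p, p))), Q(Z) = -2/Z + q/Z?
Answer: -32449439/1009 ≈ -32160.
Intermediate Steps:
D(x, h) = -5*h
Q(Z) = 5/Z (Q(Z) = -2/Z + 7/Z = 5/Z)
Y(g, p) = -1/(-9 - 5*p)
Y(Q(12), 200) - 1*32160 = 1/(9 + 5*200) - 1*32160 = 1/(9 + 1000) - 32160 = 1/1009 - 32160 = -32449439/1009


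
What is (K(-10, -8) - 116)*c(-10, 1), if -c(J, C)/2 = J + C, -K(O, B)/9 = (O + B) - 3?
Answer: 1314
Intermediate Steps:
K(O, B) = 27 - 9*B - 9*O (K(O, B) = -9*((O + B) - 3) = -9*((B + O) - 3) = -9*(-3 + B + O) = 27 - 9*B - 9*O)
c(J, C) = -2*C - 2*J (c(J, C) = -2*(J + C) = -2*(C + J) = -2*C - 2*J)
(K(-10, -8) - 116)*c(-10, 1) = ((27 - 9*(-8) - 9*(-10)) - 116)*(-2*1 - 2*(-10)) = ((27 + 72 + 90) - 116)*(-2 + 20) = (189 - 116)*18 = 73*18 = 1314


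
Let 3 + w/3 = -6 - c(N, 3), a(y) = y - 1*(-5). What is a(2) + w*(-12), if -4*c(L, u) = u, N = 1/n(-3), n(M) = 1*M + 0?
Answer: 304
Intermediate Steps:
n(M) = M (n(M) = M + 0 = M)
N = -⅓ (N = 1/(-3) = 1*(-⅓) = -⅓ ≈ -0.33333)
c(L, u) = -u/4
a(y) = 5 + y (a(y) = y + 5 = 5 + y)
w = -99/4 (w = -9 + 3*(-6 - (-1)*3/4) = -9 + 3*(-6 - 1*(-¾)) = -9 + 3*(-6 + ¾) = -9 + 3*(-21/4) = -9 - 63/4 = -99/4 ≈ -24.750)
a(2) + w*(-12) = (5 + 2) - 99/4*(-12) = 7 + 297 = 304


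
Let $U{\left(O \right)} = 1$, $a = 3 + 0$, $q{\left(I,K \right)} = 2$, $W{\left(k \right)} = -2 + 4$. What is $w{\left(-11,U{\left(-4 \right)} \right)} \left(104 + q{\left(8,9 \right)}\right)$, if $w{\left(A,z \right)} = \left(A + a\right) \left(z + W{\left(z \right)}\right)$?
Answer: $-2544$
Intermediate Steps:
$W{\left(k \right)} = 2$
$a = 3$
$w{\left(A,z \right)} = \left(2 + z\right) \left(3 + A\right)$ ($w{\left(A,z \right)} = \left(A + 3\right) \left(z + 2\right) = \left(3 + A\right) \left(2 + z\right) = \left(2 + z\right) \left(3 + A\right)$)
$w{\left(-11,U{\left(-4 \right)} \right)} \left(104 + q{\left(8,9 \right)}\right) = \left(6 + 2 \left(-11\right) + 3 \cdot 1 - 11\right) \left(104 + 2\right) = \left(6 - 22 + 3 - 11\right) 106 = \left(-24\right) 106 = -2544$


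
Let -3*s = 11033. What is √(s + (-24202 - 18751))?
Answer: 2*I*√104919/3 ≈ 215.94*I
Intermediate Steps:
s = -11033/3 (s = -⅓*11033 = -11033/3 ≈ -3677.7)
√(s + (-24202 - 18751)) = √(-11033/3 + (-24202 - 18751)) = √(-11033/3 - 42953) = √(-139892/3) = 2*I*√104919/3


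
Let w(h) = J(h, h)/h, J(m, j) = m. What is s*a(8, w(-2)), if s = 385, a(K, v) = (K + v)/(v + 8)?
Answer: 385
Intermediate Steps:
w(h) = 1 (w(h) = h/h = 1)
a(K, v) = (K + v)/(8 + v)
s*a(8, w(-2)) = 385*((8 + 1)/(8 + 1)) = 385*(9/9) = 385*((1/9)*9) = 385*1 = 385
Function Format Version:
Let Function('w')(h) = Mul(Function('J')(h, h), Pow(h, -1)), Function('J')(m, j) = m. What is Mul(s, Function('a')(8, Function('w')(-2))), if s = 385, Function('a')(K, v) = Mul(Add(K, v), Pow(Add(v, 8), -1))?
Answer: 385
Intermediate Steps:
Function('w')(h) = 1 (Function('w')(h) = Mul(h, Pow(h, -1)) = 1)
Function('a')(K, v) = Mul(Pow(Add(8, v), -1), Add(K, v)) (Function('a')(K, v) = Mul(Add(K, v), Pow(Add(8, v), -1)) = Mul(Pow(Add(8, v), -1), Add(K, v)))
Mul(s, Function('a')(8, Function('w')(-2))) = Mul(385, Mul(Pow(Add(8, 1), -1), Add(8, 1))) = Mul(385, Mul(Pow(9, -1), 9)) = Mul(385, Mul(Rational(1, 9), 9)) = Mul(385, 1) = 385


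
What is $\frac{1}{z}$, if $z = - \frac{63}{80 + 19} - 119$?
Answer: $- \frac{11}{1316} \approx -0.0083587$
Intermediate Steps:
$z = - \frac{1316}{11}$ ($z = - \frac{63}{99} - 119 = \left(-63\right) \frac{1}{99} - 119 = - \frac{7}{11} - 119 = - \frac{1316}{11} \approx -119.64$)
$\frac{1}{z} = \frac{1}{- \frac{1316}{11}} = - \frac{11}{1316}$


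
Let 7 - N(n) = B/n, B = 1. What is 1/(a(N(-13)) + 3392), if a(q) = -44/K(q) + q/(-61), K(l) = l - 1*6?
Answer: 5551/18601550 ≈ 0.00029842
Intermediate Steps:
K(l) = -6 + l (K(l) = l - 6 = -6 + l)
N(n) = 7 - 1/n
a(q) = -44/(-6 + q) - q/61 (a(q) = -44/(-6 + q) + q/(-61) = -44/(-6 + q) + q*(-1/61) = -44/(-6 + q) - q/61)
1/(a(N(-13)) + 3392) = 1/((-2684 - (7 - 1/(-13))*(-6 + (7 - 1/(-13))))/(61*(-6 + (7 - 1/(-13)))) + 3392) = 1/((-2684 - (7 - 1*(-1/13))*(-6 + (7 - 1*(-1/13))))/(61*(-6 + (7 - 1*(-1/13)))) + 3392) = 1/((-2684 - (7 + 1/13)*(-6 + (7 + 1/13)))/(61*(-6 + (7 + 1/13))) + 3392) = 1/((-2684 - 1*92/13*(-6 + 92/13))/(61*(-6 + 92/13)) + 3392) = 1/((-2684 - 1*92/13*14/13)/(61*(14/13)) + 3392) = 1/((1/61)*(13/14)*(-2684 - 1288/169) + 3392) = 1/((1/61)*(13/14)*(-454884/169) + 3392) = 1/(-227442/5551 + 3392) = 1/(18601550/5551) = 5551/18601550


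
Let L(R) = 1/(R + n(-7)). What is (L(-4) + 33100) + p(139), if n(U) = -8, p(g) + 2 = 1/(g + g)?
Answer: 55207331/1668 ≈ 33098.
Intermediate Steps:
p(g) = -2 + 1/(2*g) (p(g) = -2 + 1/(g + g) = -2 + 1/(2*g))
L(R) = 1/(-8 + R) (L(R) = 1/(R - 8) = 1/(-8 + R))
(L(-4) + 33100) + p(139) = (1/(-8 - 4) + 33100) + (-2 + (½)/139) = (1/(-12) + 33100) + (-2 + (½)*(1/139)) = (-1/12 + 33100) + (-2 + 1/278) = 397199/12 - 555/278 = 55207331/1668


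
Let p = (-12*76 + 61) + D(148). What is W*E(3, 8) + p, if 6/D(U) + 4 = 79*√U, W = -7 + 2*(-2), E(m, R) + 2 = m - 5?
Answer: -62115595/76971 + 79*√37/76971 ≈ -806.99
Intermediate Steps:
E(m, R) = -7 + m (E(m, R) = -2 + (m - 5) = -2 + (-5 + m) = -7 + m)
W = -11 (W = -7 - 4 = -11)
D(U) = 6/(-4 + 79*√U)
p = -851 + 6/(-4 + 158*√37) (p = (-12*76 + 61) + 6/(-4 + 79*√148) = (-912 + 61) + 6/(-4 + 79*(2*√37)) = -851 + 6/(-4 + 158*√37) ≈ -850.99)
W*E(3, 8) + p = -11*(-7 + 3) + (-65502319/76971 + 79*√37/76971) = -11*(-4) + (-65502319/76971 + 79*√37/76971) = 44 + (-65502319/76971 + 79*√37/76971) = -62115595/76971 + 79*√37/76971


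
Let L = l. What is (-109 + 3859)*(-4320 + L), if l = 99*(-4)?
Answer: -17685000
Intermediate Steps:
l = -396
L = -396
(-109 + 3859)*(-4320 + L) = (-109 + 3859)*(-4320 - 396) = 3750*(-4716) = -17685000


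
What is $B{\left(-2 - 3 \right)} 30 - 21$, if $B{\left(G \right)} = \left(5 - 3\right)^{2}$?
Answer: $99$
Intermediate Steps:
$B{\left(G \right)} = 4$ ($B{\left(G \right)} = 2^{2} = 4$)
$B{\left(-2 - 3 \right)} 30 - 21 = 4 \cdot 30 - 21 = 120 - 21 = 99$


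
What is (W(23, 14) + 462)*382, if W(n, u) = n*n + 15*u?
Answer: 458782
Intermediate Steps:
W(n, u) = n² + 15*u
(W(23, 14) + 462)*382 = ((23² + 15*14) + 462)*382 = ((529 + 210) + 462)*382 = (739 + 462)*382 = 1201*382 = 458782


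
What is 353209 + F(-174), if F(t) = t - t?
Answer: 353209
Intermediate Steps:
F(t) = 0
353209 + F(-174) = 353209 + 0 = 353209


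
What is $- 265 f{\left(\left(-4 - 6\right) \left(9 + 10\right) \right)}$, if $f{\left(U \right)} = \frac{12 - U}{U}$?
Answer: $\frac{5353}{19} \approx 281.74$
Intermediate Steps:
$f{\left(U \right)} = \frac{12 - U}{U}$
$- 265 f{\left(\left(-4 - 6\right) \left(9 + 10\right) \right)} = - 265 \frac{12 - \left(-4 - 6\right) \left(9 + 10\right)}{\left(-4 - 6\right) \left(9 + 10\right)} = - 265 \frac{12 - \left(-10\right) 19}{\left(-10\right) 19} = - 265 \frac{12 - -190}{-190} = - 265 \left(- \frac{12 + 190}{190}\right) = - 265 \left(\left(- \frac{1}{190}\right) 202\right) = \left(-265\right) \left(- \frac{101}{95}\right) = \frac{5353}{19}$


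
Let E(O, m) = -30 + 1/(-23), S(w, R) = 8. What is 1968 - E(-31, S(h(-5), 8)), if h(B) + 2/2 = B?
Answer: 45955/23 ≈ 1998.0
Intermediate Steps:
h(B) = -1 + B
E(O, m) = -691/23 (E(O, m) = -30 - 1/23 = -691/23)
1968 - E(-31, S(h(-5), 8)) = 1968 - 1*(-691/23) = 1968 + 691/23 = 45955/23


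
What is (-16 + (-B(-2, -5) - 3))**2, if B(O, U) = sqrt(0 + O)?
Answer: (19 + I*sqrt(2))**2 ≈ 359.0 + 53.74*I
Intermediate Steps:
B(O, U) = sqrt(O)
(-16 + (-B(-2, -5) - 3))**2 = (-16 + (-sqrt(-2) - 3))**2 = (-16 + (-I*sqrt(2) - 3))**2 = (-16 + (-3 - I*sqrt(2)))**2 = (-19 - I*sqrt(2))**2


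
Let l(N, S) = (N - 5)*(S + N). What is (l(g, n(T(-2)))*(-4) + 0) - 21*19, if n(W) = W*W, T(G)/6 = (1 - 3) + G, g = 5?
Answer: -399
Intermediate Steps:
T(G) = -12 + 6*G (T(G) = 6*((1 - 3) + G) = 6*(-2 + G) = -12 + 6*G)
n(W) = W**2
l(N, S) = (-5 + N)*(N + S)
(l(g, n(T(-2)))*(-4) + 0) - 21*19 = ((5**2 - 5*5 - 5*(-12 + 6*(-2))**2 + 5*(-12 + 6*(-2))**2)*(-4) + 0) - 21*19 = ((25 - 25 - 5*(-12 - 12)**2 + 5*(-12 - 12)**2)*(-4) + 0) - 399 = ((25 - 25 - 5*(-24)**2 + 5*(-24)**2)*(-4) + 0) - 399 = ((25 - 25 - 5*576 + 5*576)*(-4) + 0) - 399 = ((25 - 25 - 2880 + 2880)*(-4) + 0) - 399 = (0*(-4) + 0) - 399 = (0 + 0) - 399 = 0 - 399 = -399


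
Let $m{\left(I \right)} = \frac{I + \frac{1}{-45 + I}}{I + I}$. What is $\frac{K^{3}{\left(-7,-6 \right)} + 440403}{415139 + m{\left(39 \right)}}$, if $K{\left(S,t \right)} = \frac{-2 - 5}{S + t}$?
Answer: $\frac{34832366424}{32834213165} \approx 1.0609$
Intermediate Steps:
$K{\left(S,t \right)} = - \frac{7}{S + t}$
$m{\left(I \right)} = \frac{I + \frac{1}{-45 + I}}{2 I}$
$\frac{K^{3}{\left(-7,-6 \right)} + 440403}{415139 + m{\left(39 \right)}} = \frac{\left(- \frac{7}{-7 - 6}\right)^{3} + 440403}{415139 + \frac{1 + 39^{2} - 1755}{2 \cdot 39 \left(-45 + 39\right)}} = \frac{\left(- \frac{7}{-13}\right)^{3} + 440403}{415139 + \frac{1}{2} \cdot \frac{1}{39} \frac{1}{-6} \left(1 + 1521 - 1755\right)} = \frac{\left(\left(-7\right) \left(- \frac{1}{13}\right)\right)^{3} + 440403}{415139 + \frac{1}{2} \cdot \frac{1}{39} \left(- \frac{1}{6}\right) \left(-233\right)} = \frac{\left(\frac{7}{13}\right)^{3} + 440403}{415139 + \frac{233}{468}} = \frac{\frac{343}{2197} + 440403}{\frac{194285285}{468}} = \frac{967565734}{2197} \cdot \frac{468}{194285285} = \frac{34832366424}{32834213165}$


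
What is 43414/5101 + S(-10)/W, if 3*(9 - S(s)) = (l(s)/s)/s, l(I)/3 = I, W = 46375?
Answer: 2876243813/337941250 ≈ 8.5111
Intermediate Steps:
l(I) = 3*I
S(s) = 9 - 1/s (S(s) = 9 - (3*s)/s/(3*s) = 9 - 1/s)
43414/5101 + S(-10)/W = 43414/5101 + (9 - 1/(-10))/46375 = 43414*(1/5101) + (9 - 1*(-⅒))*(1/46375) = 43414/5101 + (9 + ⅒)*(1/46375) = 43414/5101 + (91/10)*(1/46375) = 43414/5101 + 13/66250 = 2876243813/337941250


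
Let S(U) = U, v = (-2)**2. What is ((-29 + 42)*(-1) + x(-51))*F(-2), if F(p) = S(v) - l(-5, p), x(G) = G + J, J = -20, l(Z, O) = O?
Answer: -504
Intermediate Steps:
v = 4
x(G) = -20 + G (x(G) = G - 20 = -20 + G)
F(p) = 4 - p
((-29 + 42)*(-1) + x(-51))*F(-2) = ((-29 + 42)*(-1) + (-20 - 51))*(4 - 1*(-2)) = (13*(-1) - 71)*(4 + 2) = (-13 - 71)*6 = -84*6 = -504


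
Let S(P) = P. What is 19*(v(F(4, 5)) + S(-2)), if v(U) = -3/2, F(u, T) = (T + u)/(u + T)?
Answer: -133/2 ≈ -66.500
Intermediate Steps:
F(u, T) = 1 (F(u, T) = (T + u)/(T + u) = 1)
v(U) = -3/2 (v(U) = -3*1/2 = -3/2)
19*(v(F(4, 5)) + S(-2)) = 19*(-3/2 - 2) = 19*(-7/2) = -133/2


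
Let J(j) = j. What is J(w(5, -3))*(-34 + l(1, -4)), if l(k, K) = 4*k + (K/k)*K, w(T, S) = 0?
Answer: 0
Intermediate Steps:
l(k, K) = 4*k + K²/k
J(w(5, -3))*(-34 + l(1, -4)) = 0*(-34 + (4*1 + (-4)²/1)) = 0*(-34 + (4 + 16*1)) = 0*(-34 + (4 + 16)) = 0*(-34 + 20) = 0*(-14) = 0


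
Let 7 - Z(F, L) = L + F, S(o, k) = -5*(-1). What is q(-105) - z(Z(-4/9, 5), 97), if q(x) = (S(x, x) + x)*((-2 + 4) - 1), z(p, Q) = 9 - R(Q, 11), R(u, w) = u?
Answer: -12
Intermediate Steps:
S(o, k) = 5
Z(F, L) = 7 - F - L (Z(F, L) = 7 - (L + F) = 7 - (F + L) = 7 + (-F - L) = 7 - F - L)
z(p, Q) = 9 - Q
q(x) = 5 + x (q(x) = (5 + x)*((-2 + 4) - 1) = (5 + x)*(2 - 1) = (5 + x)*1 = 5 + x)
q(-105) - z(Z(-4/9, 5), 97) = (5 - 105) - (9 - 1*97) = -100 - (9 - 97) = -100 - 1*(-88) = -100 + 88 = -12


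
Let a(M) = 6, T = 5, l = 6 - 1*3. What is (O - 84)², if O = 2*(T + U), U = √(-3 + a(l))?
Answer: 5488 - 296*√3 ≈ 4975.3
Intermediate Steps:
l = 3 (l = 6 - 3 = 3)
U = √3 (U = √(-3 + 6) = √3 ≈ 1.7320)
O = 10 + 2*√3 (O = 2*(5 + √3) = 10 + 2*√3 ≈ 13.464)
(O - 84)² = ((10 + 2*√3) - 84)² = (-74 + 2*√3)²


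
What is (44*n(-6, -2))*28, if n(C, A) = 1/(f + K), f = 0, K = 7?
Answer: 176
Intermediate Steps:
n(C, A) = ⅐ (n(C, A) = 1/(0 + 7) = 1/7 = ⅐)
(44*n(-6, -2))*28 = (44*(⅐))*28 = (44/7)*28 = 176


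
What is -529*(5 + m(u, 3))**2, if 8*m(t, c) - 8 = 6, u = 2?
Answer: -385641/16 ≈ -24103.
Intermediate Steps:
m(t, c) = 7/4 (m(t, c) = 1 + (1/8)*6 = 1 + 3/4 = 7/4)
-529*(5 + m(u, 3))**2 = -529*(5 + 7/4)**2 = -529*(27/4)**2 = -529*729/16 = -385641/16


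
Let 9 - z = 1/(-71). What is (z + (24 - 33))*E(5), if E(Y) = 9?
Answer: 9/71 ≈ 0.12676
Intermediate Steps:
z = 640/71 (z = 9 - 1/(-71) = 9 - 1*(-1/71) = 9 + 1/71 = 640/71 ≈ 9.0141)
(z + (24 - 33))*E(5) = (640/71 + (24 - 33))*9 = (640/71 - 9)*9 = (1/71)*9 = 9/71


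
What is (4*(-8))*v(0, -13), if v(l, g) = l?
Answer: 0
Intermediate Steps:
(4*(-8))*v(0, -13) = (4*(-8))*0 = -32*0 = 0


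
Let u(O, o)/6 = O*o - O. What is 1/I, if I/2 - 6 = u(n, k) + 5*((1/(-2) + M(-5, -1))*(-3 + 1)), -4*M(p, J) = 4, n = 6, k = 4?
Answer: 1/258 ≈ 0.0038760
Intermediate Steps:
M(p, J) = -1 (M(p, J) = -1/4*4 = -1)
u(O, o) = -6*O + 6*O*o (u(O, o) = 6*(O*o - O) = 6*(-O + O*o) = -6*O + 6*O*o)
I = 258 (I = 12 + 2*(6*6*(-1 + 4) + 5*((1/(-2) - 1)*(-3 + 1))) = 12 + 2*(6*6*3 + 5*((-1/2 - 1)*(-2))) = 12 + 2*(108 + 5*(-3/2*(-2))) = 12 + 2*(108 + 5*3) = 12 + 2*(108 + 15) = 12 + 2*123 = 12 + 246 = 258)
1/I = 1/258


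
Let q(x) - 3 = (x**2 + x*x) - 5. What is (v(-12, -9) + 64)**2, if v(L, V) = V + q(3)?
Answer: 5041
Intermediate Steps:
q(x) = -2 + 2*x**2 (q(x) = 3 + ((x**2 + x*x) - 5) = 3 + ((x**2 + x**2) - 5) = 3 + (2*x**2 - 5) = 3 + (-5 + 2*x**2) = -2 + 2*x**2)
v(L, V) = 16 + V (v(L, V) = V + (-2 + 2*3**2) = V + (-2 + 2*9) = V + (-2 + 18) = V + 16 = 16 + V)
(v(-12, -9) + 64)**2 = ((16 - 9) + 64)**2 = (7 + 64)**2 = 71**2 = 5041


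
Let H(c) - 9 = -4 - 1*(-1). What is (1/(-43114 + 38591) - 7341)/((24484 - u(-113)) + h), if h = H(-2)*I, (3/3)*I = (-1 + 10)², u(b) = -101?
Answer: -33203344/113396133 ≈ -0.29281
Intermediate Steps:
H(c) = 6 (H(c) = 9 + (-4 - 1*(-1)) = 9 + (-4 + 1) = 9 - 3 = 6)
I = 81 (I = (-1 + 10)² = 9² = 81)
h = 486 (h = 6*81 = 486)
(1/(-43114 + 38591) - 7341)/((24484 - u(-113)) + h) = (1/(-43114 + 38591) - 7341)/((24484 - 1*(-101)) + 486) = (1/(-4523) - 7341)/((24484 + 101) + 486) = (-1/4523 - 7341)/(24585 + 486) = -33203344/4523/25071 = -33203344/4523*1/25071 = -33203344/113396133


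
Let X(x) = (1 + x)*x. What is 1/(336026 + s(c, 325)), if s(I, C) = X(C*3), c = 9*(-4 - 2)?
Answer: 1/1287626 ≈ 7.7662e-7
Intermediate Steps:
c = -54 (c = 9*(-6) = -54)
X(x) = x*(1 + x)
s(I, C) = 3*C*(1 + 3*C) (s(I, C) = (C*3)*(1 + C*3) = (3*C)*(1 + 3*C) = 3*C*(1 + 3*C))
1/(336026 + s(c, 325)) = 1/(336026 + 3*325*(1 + 3*325)) = 1/(336026 + 3*325*(1 + 975)) = 1/(336026 + 3*325*976) = 1/(336026 + 951600) = 1/1287626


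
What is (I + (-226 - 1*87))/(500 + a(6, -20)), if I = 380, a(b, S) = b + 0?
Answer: 67/506 ≈ 0.13241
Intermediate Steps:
a(b, S) = b
(I + (-226 - 1*87))/(500 + a(6, -20)) = (380 + (-226 - 1*87))/(500 + 6) = (380 + (-226 - 87))/506 = (380 - 313)*(1/506) = 67*(1/506) = 67/506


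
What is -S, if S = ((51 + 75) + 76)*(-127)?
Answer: 25654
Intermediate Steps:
S = -25654 (S = (126 + 76)*(-127) = 202*(-127) = -25654)
-S = -1*(-25654) = 25654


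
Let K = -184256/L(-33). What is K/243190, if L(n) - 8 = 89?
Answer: -92128/11794715 ≈ -0.0078110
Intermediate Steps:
L(n) = 97 (L(n) = 8 + 89 = 97)
K = -184256/97 ≈ -1899.5
K/243190 = -184256/97/243190 = -184256/97*1/243190 = -92128/11794715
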